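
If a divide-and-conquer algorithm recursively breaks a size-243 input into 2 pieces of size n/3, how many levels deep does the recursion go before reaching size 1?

For divide and conquer with division factor 3:

Problem sizes at each level:
Level 0: 243
Level 1: 81
Level 2: 27
Level 3: 9
Level 4: 3
Level 5: 1

The root is level 0 and the size-1 base case is level 5 (the tree spans levels 0 through 5, i.e. 6 levels counting the root), so the depth is the number of divisions: log_3(243) = 5

The recursion tree depth is log_3(243) = 5. At each level, the problem size is divided by 3, so it takes 5 divisions to reduce to a base case of size 1. The algorithm makes 2 recursive calls at each level.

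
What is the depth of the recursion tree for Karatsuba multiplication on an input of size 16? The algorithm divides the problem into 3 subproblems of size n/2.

For divide and conquer with division factor 2:

Problem sizes at each level:
Level 0: 16
Level 1: 8
Level 2: 4
Level 3: 2
Level 4: 1

The root is level 0 and the size-1 base case is level 4 (the tree spans levels 0 through 4, i.e. 5 levels counting the root), so the depth is the number of divisions: log_2(16) = 4

The recursion tree depth is log_2(16) = 4. At each level, the problem size is divided by 2, so it takes 4 divisions to reduce to a base case of size 1. The algorithm makes 3 recursive calls at each level.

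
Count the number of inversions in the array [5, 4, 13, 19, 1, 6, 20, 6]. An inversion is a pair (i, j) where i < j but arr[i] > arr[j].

Finding inversions in [5, 4, 13, 19, 1, 6, 20, 6]:

(0, 1): arr[0]=5 > arr[1]=4
(0, 4): arr[0]=5 > arr[4]=1
(1, 4): arr[1]=4 > arr[4]=1
(2, 4): arr[2]=13 > arr[4]=1
(2, 5): arr[2]=13 > arr[5]=6
(2, 7): arr[2]=13 > arr[7]=6
(3, 4): arr[3]=19 > arr[4]=1
(3, 5): arr[3]=19 > arr[5]=6
(3, 7): arr[3]=19 > arr[7]=6
(6, 7): arr[6]=20 > arr[7]=6

Total inversions: 10

The array has 10 inversion(s): (0,1), (0,4), (1,4), (2,4), (2,5), (2,7), (3,4), (3,5), (3,7), (6,7). Each pair (i,j) satisfies i < j and arr[i] > arr[j].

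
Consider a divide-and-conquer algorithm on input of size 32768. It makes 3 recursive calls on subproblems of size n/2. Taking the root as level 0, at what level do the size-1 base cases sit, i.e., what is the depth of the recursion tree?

For divide and conquer with division factor 2:

Problem sizes at each level:
Level 0: 32768
Level 1: 16384
Level 2: 8192
Level 3: 4096
Level 4: 2048
Level 5: 1024
Level 6: 512
Level 7: 256
Level 8: 128
Level 9: 64
Level 10: 32
Level 11: 16
Level 12: 8
Level 13: 4
Level 14: 2
Level 15: 1

The root is level 0 and the size-1 base case is level 15 (the tree spans levels 0 through 15, i.e. 16 levels counting the root), so the depth is the number of divisions: log_2(32768) = 15

The recursion tree depth is log_2(32768) = 15. At each level, the problem size is divided by 2, so it takes 15 divisions to reduce to a base case of size 1. The algorithm makes 3 recursive calls at each level.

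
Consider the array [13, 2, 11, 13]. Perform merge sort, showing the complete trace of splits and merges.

Merge sort trace:

Split: [13, 2, 11, 13] -> [13, 2] and [11, 13]
  Split: [13, 2] -> [13] and [2]
  Merge: [13] + [2] -> [2, 13]
  Split: [11, 13] -> [11] and [13]
  Merge: [11] + [13] -> [11, 13]
Merge: [2, 13] + [11, 13] -> [2, 11, 13, 13]

Final sorted array: [2, 11, 13, 13]

The merge sort proceeds by recursively splitting the array and merging sorted halves.
After all merges, the sorted array is [2, 11, 13, 13].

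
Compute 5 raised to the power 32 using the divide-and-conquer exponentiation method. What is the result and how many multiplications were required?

Computing 5^32 by squaring (build up from 5^1; each line after the first costs one multiplication):

5^1 = 5
5^2 = (5^1)^2 = 5^2 = 25
5^4 = (5^2)^2 = 25^2 = 625
5^8 = (5^4)^2 = 625^2 = 390625
5^16 = (5^8)^2 = 390625^2 = 152587890625
5^32 = (5^16)^2 = 152587890625^2 = 23283064365386962890625

Result: 23283064365386962890625
Multiplications needed: 5 (5 lines after 5^1)

5^32 = 23283064365386962890625. Using exponentiation by squaring, this requires 5 multiplications. The key idea: if the exponent is even, square the half-power; if odd, multiply by the base once.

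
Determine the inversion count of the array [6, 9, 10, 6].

Finding inversions in [6, 9, 10, 6]:

(1, 3): arr[1]=9 > arr[3]=6
(2, 3): arr[2]=10 > arr[3]=6

Total inversions: 2

The array has 2 inversion(s): (1,3), (2,3). Each pair (i,j) satisfies i < j and arr[i] > arr[j].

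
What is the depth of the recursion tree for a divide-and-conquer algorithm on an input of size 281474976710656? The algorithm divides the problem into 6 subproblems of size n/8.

For divide and conquer with division factor 8:

Problem sizes at each level:
Level 0: 281474976710656
Level 1: 35184372088832
Level 2: 4398046511104
Level 3: 549755813888
Level 4: 68719476736
Level 5: 8589934592
Level 6: 1073741824
Level 7: 134217728
Level 8: 16777216
Level 9: 2097152
Level 10: 262144
Level 11: 32768
Level 12: 4096
Level 13: 512
Level 14: 64
Level 15: 8
Level 16: 1

The root is level 0 and the size-1 base case is level 16 (the tree spans levels 0 through 16, i.e. 17 levels counting the root), so the depth is the number of divisions: log_8(281474976710656) = 16

The recursion tree depth is log_8(281474976710656) = 16. At each level, the problem size is divided by 8, so it takes 16 divisions to reduce to a base case of size 1. The algorithm makes 6 recursive calls at each level.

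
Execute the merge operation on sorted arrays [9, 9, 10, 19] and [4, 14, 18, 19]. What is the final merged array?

Merging process:

Compare 9 vs 4: take 4 from right. Merged: [4]
Compare 9 vs 14: take 9 from left. Merged: [4, 9]
Compare 9 vs 14: take 9 from left. Merged: [4, 9, 9]
Compare 10 vs 14: take 10 from left. Merged: [4, 9, 9, 10]
Compare 19 vs 14: take 14 from right. Merged: [4, 9, 9, 10, 14]
Compare 19 vs 18: take 18 from right. Merged: [4, 9, 9, 10, 14, 18]
Compare 19 vs 19: take 19 from left. Merged: [4, 9, 9, 10, 14, 18, 19]
Append remaining from right: [19]. Merged: [4, 9, 9, 10, 14, 18, 19, 19]

Final merged array: [4, 9, 9, 10, 14, 18, 19, 19]
Total comparisons: 7

The merged array is [4, 9, 9, 10, 14, 18, 19, 19], requiring 7 comparisons. The merge step runs in O(n) time where n is the total number of elements.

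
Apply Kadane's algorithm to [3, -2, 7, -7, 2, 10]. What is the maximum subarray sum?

Using Kadane's algorithm on [3, -2, 7, -7, 2, 10]:

Scanning through the array:
Position 1 (value -2): max_ending_here = 1, max_so_far = 3
Position 2 (value 7): max_ending_here = 8, max_so_far = 8
Position 3 (value -7): max_ending_here = 1, max_so_far = 8
Position 4 (value 2): max_ending_here = 3, max_so_far = 8
Position 5 (value 10): max_ending_here = 13, max_so_far = 13

Maximum subarray: [3, -2, 7, -7, 2, 10]
Maximum sum: 13

The maximum subarray is [3, -2, 7, -7, 2, 10] with sum 13. This subarray runs from index 0 to index 5.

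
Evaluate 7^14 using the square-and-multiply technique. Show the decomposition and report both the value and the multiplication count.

Computing 7^14 by squaring (build up from 7^1; each line after the first costs one multiplication):

7^1 = 7
7^2 = (7^1)^2 = 7^2 = 49
7^3 = 7 * 7^2 = 7 * 49 = 343
7^6 = (7^3)^2 = 343^2 = 117649
7^7 = 7 * 7^6 = 7 * 117649 = 823543
7^14 = (7^7)^2 = 823543^2 = 678223072849

Result: 678223072849
Multiplications needed: 5 (5 lines after 7^1)

7^14 = 678223072849. Using exponentiation by squaring, this requires 5 multiplications. The key idea: if the exponent is even, square the half-power; if odd, multiply by the base once.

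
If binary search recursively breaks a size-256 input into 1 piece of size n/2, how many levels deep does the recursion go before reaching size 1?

For divide and conquer with division factor 2:

Problem sizes at each level:
Level 0: 256
Level 1: 128
Level 2: 64
Level 3: 32
Level 4: 16
Level 5: 8
Level 6: 4
Level 7: 2
Level 8: 1

The root is level 0 and the size-1 base case is level 8 (the tree spans levels 0 through 8, i.e. 9 levels counting the root), so the depth is the number of divisions: log_2(256) = 8

The recursion tree depth is log_2(256) = 8. At each level, the problem size is divided by 2, so it takes 8 divisions to reduce to a base case of size 1. The algorithm makes 1 recursive call at each level.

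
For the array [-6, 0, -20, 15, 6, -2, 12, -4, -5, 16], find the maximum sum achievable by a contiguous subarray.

Using Kadane's algorithm on [-6, 0, -20, 15, 6, -2, 12, -4, -5, 16]:

Scanning through the array:
Position 1 (value 0): max_ending_here = 0, max_so_far = 0
Position 2 (value -20): max_ending_here = -20, max_so_far = 0
Position 3 (value 15): max_ending_here = 15, max_so_far = 15
Position 4 (value 6): max_ending_here = 21, max_so_far = 21
Position 5 (value -2): max_ending_here = 19, max_so_far = 21
Position 6 (value 12): max_ending_here = 31, max_so_far = 31
Position 7 (value -4): max_ending_here = 27, max_so_far = 31
Position 8 (value -5): max_ending_here = 22, max_so_far = 31
Position 9 (value 16): max_ending_here = 38, max_so_far = 38

Maximum subarray: [15, 6, -2, 12, -4, -5, 16]
Maximum sum: 38

The maximum subarray is [15, 6, -2, 12, -4, -5, 16] with sum 38. This subarray runs from index 3 to index 9.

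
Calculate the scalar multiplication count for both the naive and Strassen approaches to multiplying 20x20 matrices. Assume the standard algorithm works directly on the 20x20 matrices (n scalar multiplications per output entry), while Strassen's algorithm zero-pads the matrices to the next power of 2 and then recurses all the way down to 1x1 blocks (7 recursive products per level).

Matrix multiplication for 20x20 matrices:

Strassen's algorithm requires power-of-2 dimensions. Pad 20x20 to 32x32 (next power of 2).

Standard algorithm: 20^3 = 8000 multiplications
Strassen's algorithm: 7^(log2(32)) = 7^5 = 16807 multiplications
Difference: 8000 - 16807 = -8807 (Strassen uses MORE here due to padding overhead — for small or just-over-power-of-2 n, padding can outweigh the per-level savings)

Standard: 8000 multiplications (20^3). Strassen: 16807 multiplications (7^5, after padding to 32x32). Strassen reduces 8 recursive multiplications to 7 at each level.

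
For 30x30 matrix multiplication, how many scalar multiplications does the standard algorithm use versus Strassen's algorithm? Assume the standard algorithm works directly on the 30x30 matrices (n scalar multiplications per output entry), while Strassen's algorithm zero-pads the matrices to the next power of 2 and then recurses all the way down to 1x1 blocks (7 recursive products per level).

Matrix multiplication for 30x30 matrices:

Strassen's algorithm requires power-of-2 dimensions. Pad 30x30 to 32x32 (next power of 2).

Standard algorithm: 30^3 = 27000 multiplications
Strassen's algorithm: 7^(log2(32)) = 7^5 = 16807 multiplications
Savings: 27000 - 16807 = 10193 multiplications

Standard: 27000 multiplications (30^3). Strassen: 16807 multiplications (7^5, after padding to 32x32). Strassen reduces 8 recursive multiplications to 7 at each level.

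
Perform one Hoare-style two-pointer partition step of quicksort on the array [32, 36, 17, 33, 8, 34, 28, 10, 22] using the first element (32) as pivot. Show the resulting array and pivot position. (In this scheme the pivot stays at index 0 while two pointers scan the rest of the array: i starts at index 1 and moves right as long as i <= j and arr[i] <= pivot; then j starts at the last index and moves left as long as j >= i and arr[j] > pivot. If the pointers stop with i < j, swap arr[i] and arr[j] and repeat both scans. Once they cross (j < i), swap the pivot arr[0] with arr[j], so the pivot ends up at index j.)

Hoare-style two-pointer partition with pivot = 32:

Initial array: [32, 36, 17, 33, 8, 34, 28, 10, 22]

Pointers start at i = 1, j = 8.
i stops at index 1 (arr[1]=36 > 32), j stops at index 8 (arr[8]=22 <= 32): swap arr[1] and arr[8], array becomes [32, 22, 17, 33, 8, 34, 28, 10, 36]
i stops at index 3 (arr[3]=33 > 32), j stops at index 7 (arr[7]=10 <= 32): swap arr[3] and arr[7], array becomes [32, 22, 17, 10, 8, 34, 28, 33, 36]
i stops at index 5 (arr[5]=34 > 32), j stops at index 6 (arr[6]=28 <= 32): swap arr[5] and arr[6], array becomes [32, 22, 17, 10, 8, 28, 34, 33, 36]
i ends at 6, j ends at 5: the pointers have crossed (j < i), so scanning stops.

Swap pivot arr[0] with arr[5] to place pivot at position 5: [28, 22, 17, 10, 8, 32, 34, 33, 36]
Pivot position: 5

After partitioning with pivot 32, the array becomes [28, 22, 17, 10, 8, 32, 34, 33, 36]. The pivot is placed at index 5. All elements to the left of the pivot are <= 32, and all elements to the right are > 32.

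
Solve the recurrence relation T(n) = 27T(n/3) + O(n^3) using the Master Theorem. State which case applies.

Master Theorem for T(n) = 27T(n/3) + O(n^3):

a = 27, b = 3, c = 3
log_b(a) = log_3(27) = 3.0000

Case 2: c = 3 = log_3(27) = 3.0000
T(n) = O(n^3 log n) = O(n^3 log n)

For T(n) = 27T(n/3) + O(n^3): log_3(27) = 3.0000. This is Case 2 of the Master Theorem (c = log_b(a), equal work at all levels), giving O(n^3 log n).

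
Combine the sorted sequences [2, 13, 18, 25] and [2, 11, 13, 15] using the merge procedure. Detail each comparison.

Merging process:

Compare 2 vs 2: take 2 from left. Merged: [2]
Compare 13 vs 2: take 2 from right. Merged: [2, 2]
Compare 13 vs 11: take 11 from right. Merged: [2, 2, 11]
Compare 13 vs 13: take 13 from left. Merged: [2, 2, 11, 13]
Compare 18 vs 13: take 13 from right. Merged: [2, 2, 11, 13, 13]
Compare 18 vs 15: take 15 from right. Merged: [2, 2, 11, 13, 13, 15]
Append remaining from left: [18, 25]. Merged: [2, 2, 11, 13, 13, 15, 18, 25]

Final merged array: [2, 2, 11, 13, 13, 15, 18, 25]
Total comparisons: 6

The merged array is [2, 2, 11, 13, 13, 15, 18, 25], requiring 6 comparisons. The merge step runs in O(n) time where n is the total number of elements.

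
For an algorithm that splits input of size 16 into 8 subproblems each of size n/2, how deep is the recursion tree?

For divide and conquer with division factor 2:

Problem sizes at each level:
Level 0: 16
Level 1: 8
Level 2: 4
Level 3: 2
Level 4: 1

The root is level 0 and the size-1 base case is level 4 (the tree spans levels 0 through 4, i.e. 5 levels counting the root), so the depth is the number of divisions: log_2(16) = 4

The recursion tree depth is log_2(16) = 4. At each level, the problem size is divided by 2, so it takes 4 divisions to reduce to a base case of size 1. The algorithm makes 8 recursive calls at each level.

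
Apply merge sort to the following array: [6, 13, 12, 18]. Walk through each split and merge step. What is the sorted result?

Merge sort trace:

Split: [6, 13, 12, 18] -> [6, 13] and [12, 18]
  Split: [6, 13] -> [6] and [13]
  Merge: [6] + [13] -> [6, 13]
  Split: [12, 18] -> [12] and [18]
  Merge: [12] + [18] -> [12, 18]
Merge: [6, 13] + [12, 18] -> [6, 12, 13, 18]

Final sorted array: [6, 12, 13, 18]

The merge sort proceeds by recursively splitting the array and merging sorted halves.
After all merges, the sorted array is [6, 12, 13, 18].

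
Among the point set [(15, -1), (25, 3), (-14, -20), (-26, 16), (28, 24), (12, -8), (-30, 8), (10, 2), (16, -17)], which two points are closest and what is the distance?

Computing all pairwise distances among 9 points:

d((15, -1), (25, 3)) = 10.7703
d((15, -1), (-14, -20)) = 34.6699
d((15, -1), (-26, 16)) = 44.3847
d((15, -1), (28, 24)) = 28.178
d((15, -1), (12, -8)) = 7.6158
d((15, -1), (-30, 8)) = 45.8912
d((15, -1), (10, 2)) = 5.831 <-- minimum
d((15, -1), (16, -17)) = 16.0312
d((25, 3), (-14, -20)) = 45.2769
d((25, 3), (-26, 16)) = 52.6308
d((25, 3), (28, 24)) = 21.2132
d((25, 3), (12, -8)) = 17.0294
d((25, 3), (-30, 8)) = 55.2268
d((25, 3), (10, 2)) = 15.0333
d((25, 3), (16, -17)) = 21.9317
d((-14, -20), (-26, 16)) = 37.9473
d((-14, -20), (28, 24)) = 60.8276
d((-14, -20), (12, -8)) = 28.6356
d((-14, -20), (-30, 8)) = 32.249
d((-14, -20), (10, 2)) = 32.5576
d((-14, -20), (16, -17)) = 30.1496
d((-26, 16), (28, 24)) = 54.5894
d((-26, 16), (12, -8)) = 44.9444
d((-26, 16), (-30, 8)) = 8.9443
d((-26, 16), (10, 2)) = 38.6264
d((-26, 16), (16, -17)) = 53.4135
d((28, 24), (12, -8)) = 35.7771
d((28, 24), (-30, 8)) = 60.1664
d((28, 24), (10, 2)) = 28.4253
d((28, 24), (16, -17)) = 42.72
d((12, -8), (-30, 8)) = 44.9444
d((12, -8), (10, 2)) = 10.198
d((12, -8), (16, -17)) = 9.8489
d((-30, 8), (10, 2)) = 40.4475
d((-30, 8), (16, -17)) = 52.3546
d((10, 2), (16, -17)) = 19.9249

Closest pair: (15, -1) and (10, 2) with distance 5.831

The closest pair is (15, -1) and (10, 2) with Euclidean distance 5.831. For 9 points, brute-force pairwise comparison is shown above. For large n, the divide-and-conquer algorithm (sort by x, recurse on halves, check the dividing strip) achieves O(n log n).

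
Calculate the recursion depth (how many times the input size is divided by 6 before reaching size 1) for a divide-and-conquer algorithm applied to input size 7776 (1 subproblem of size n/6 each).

For divide and conquer with division factor 6:

Problem sizes at each level:
Level 0: 7776
Level 1: 1296
Level 2: 216
Level 3: 36
Level 4: 6
Level 5: 1

The root is level 0 and the size-1 base case is level 5 (the tree spans levels 0 through 5, i.e. 6 levels counting the root), so the depth is the number of divisions: log_6(7776) = 5

The recursion tree depth is log_6(7776) = 5. At each level, the problem size is divided by 6, so it takes 5 divisions to reduce to a base case of size 1. The algorithm makes 1 recursive call at each level.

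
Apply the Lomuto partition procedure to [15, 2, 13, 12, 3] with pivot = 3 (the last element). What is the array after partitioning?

Lomuto partition with pivot = 3:

Initial array: [15, 2, 13, 12, 3]

arr[0]=15 > 3: no swap
arr[1]=2 <= 3: swap with position 0, array becomes [2, 15, 13, 12, 3]
arr[2]=13 > 3: no swap
arr[3]=12 > 3: no swap

Place pivot at position 1: [2, 3, 13, 12, 15]
Pivot position: 1

After partitioning with pivot 3, the array becomes [2, 3, 13, 12, 15]. The pivot is placed at index 1. All elements to the left of the pivot are <= 3, and all elements to the right are > 3.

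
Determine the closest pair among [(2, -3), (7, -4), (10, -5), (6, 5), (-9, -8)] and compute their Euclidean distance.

Computing all pairwise distances among 5 points:

d((2, -3), (7, -4)) = 5.099
d((2, -3), (10, -5)) = 8.2462
d((2, -3), (6, 5)) = 8.9443
d((2, -3), (-9, -8)) = 12.083
d((7, -4), (10, -5)) = 3.1623 <-- minimum
d((7, -4), (6, 5)) = 9.0554
d((7, -4), (-9, -8)) = 16.4924
d((10, -5), (6, 5)) = 10.7703
d((10, -5), (-9, -8)) = 19.2354
d((6, 5), (-9, -8)) = 19.8494

Closest pair: (7, -4) and (10, -5) with distance 3.1623

The closest pair is (7, -4) and (10, -5) with Euclidean distance 3.1623. For 5 points, brute-force pairwise comparison is shown above. For large n, the divide-and-conquer algorithm (sort by x, recurse on halves, check the dividing strip) achieves O(n log n).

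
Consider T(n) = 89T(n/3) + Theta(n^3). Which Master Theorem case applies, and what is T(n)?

Master Theorem for T(n) = 89T(n/3) + O(n^3):

a = 89, b = 3, c = 3
log_b(a) = log_3(89) = 4.0857

Case 1: c = 3 < log_3(89) = 4.0857
T(n) = O(n^(log_3 89))

For T(n) = 89T(n/3) + O(n^3): log_3(89) = 4.0857. This is Case 1 of the Master Theorem (c < log_b(a), work dominated by leaves), giving O(n^(log_3 89)).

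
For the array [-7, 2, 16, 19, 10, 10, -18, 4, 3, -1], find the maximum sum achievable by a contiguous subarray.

Using Kadane's algorithm on [-7, 2, 16, 19, 10, 10, -18, 4, 3, -1]:

Scanning through the array:
Position 1 (value 2): max_ending_here = 2, max_so_far = 2
Position 2 (value 16): max_ending_here = 18, max_so_far = 18
Position 3 (value 19): max_ending_here = 37, max_so_far = 37
Position 4 (value 10): max_ending_here = 47, max_so_far = 47
Position 5 (value 10): max_ending_here = 57, max_so_far = 57
Position 6 (value -18): max_ending_here = 39, max_so_far = 57
Position 7 (value 4): max_ending_here = 43, max_so_far = 57
Position 8 (value 3): max_ending_here = 46, max_so_far = 57
Position 9 (value -1): max_ending_here = 45, max_so_far = 57

Maximum subarray: [2, 16, 19, 10, 10]
Maximum sum: 57

The maximum subarray is [2, 16, 19, 10, 10] with sum 57. This subarray runs from index 1 to index 5.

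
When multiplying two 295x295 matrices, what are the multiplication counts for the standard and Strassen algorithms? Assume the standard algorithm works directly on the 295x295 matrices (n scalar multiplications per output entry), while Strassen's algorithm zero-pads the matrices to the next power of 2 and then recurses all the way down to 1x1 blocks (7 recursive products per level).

Matrix multiplication for 295x295 matrices:

Strassen's algorithm requires power-of-2 dimensions. Pad 295x295 to 512x512 (next power of 2).

Standard algorithm: 295^3 = 25672375 multiplications
Strassen's algorithm: 7^(log2(512)) = 7^9 = 40353607 multiplications
Difference: 25672375 - 40353607 = -14681232 (Strassen uses MORE here due to padding overhead — for small or just-over-power-of-2 n, padding can outweigh the per-level savings)

Standard: 25672375 multiplications (295^3). Strassen: 40353607 multiplications (7^9, after padding to 512x512). Strassen reduces 8 recursive multiplications to 7 at each level.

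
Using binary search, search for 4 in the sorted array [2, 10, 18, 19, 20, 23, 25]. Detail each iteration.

Binary search for 4 in [2, 10, 18, 19, 20, 23, 25]:

lo=0, hi=6, mid=3, arr[mid]=19 -> 19 > 4, search left half
lo=0, hi=2, mid=1, arr[mid]=10 -> 10 > 4, search left half
lo=0, hi=0, mid=0, arr[mid]=2 -> 2 < 4, search right half
lo=1 > hi=0, target 4 not found

Binary search determines that 4 is not in the array after 3 comparisons. The search space was exhausted without finding the target.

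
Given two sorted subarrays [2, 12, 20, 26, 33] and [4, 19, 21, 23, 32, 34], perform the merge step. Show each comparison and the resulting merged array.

Merging process:

Compare 2 vs 4: take 2 from left. Merged: [2]
Compare 12 vs 4: take 4 from right. Merged: [2, 4]
Compare 12 vs 19: take 12 from left. Merged: [2, 4, 12]
Compare 20 vs 19: take 19 from right. Merged: [2, 4, 12, 19]
Compare 20 vs 21: take 20 from left. Merged: [2, 4, 12, 19, 20]
Compare 26 vs 21: take 21 from right. Merged: [2, 4, 12, 19, 20, 21]
Compare 26 vs 23: take 23 from right. Merged: [2, 4, 12, 19, 20, 21, 23]
Compare 26 vs 32: take 26 from left. Merged: [2, 4, 12, 19, 20, 21, 23, 26]
Compare 33 vs 32: take 32 from right. Merged: [2, 4, 12, 19, 20, 21, 23, 26, 32]
Compare 33 vs 34: take 33 from left. Merged: [2, 4, 12, 19, 20, 21, 23, 26, 32, 33]
Append remaining from right: [34]. Merged: [2, 4, 12, 19, 20, 21, 23, 26, 32, 33, 34]

Final merged array: [2, 4, 12, 19, 20, 21, 23, 26, 32, 33, 34]
Total comparisons: 10

The merged array is [2, 4, 12, 19, 20, 21, 23, 26, 32, 33, 34], requiring 10 comparisons. The merge step runs in O(n) time where n is the total number of elements.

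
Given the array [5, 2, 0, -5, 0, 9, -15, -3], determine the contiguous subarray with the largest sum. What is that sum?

Using Kadane's algorithm on [5, 2, 0, -5, 0, 9, -15, -3]:

Scanning through the array:
Position 1 (value 2): max_ending_here = 7, max_so_far = 7
Position 2 (value 0): max_ending_here = 7, max_so_far = 7
Position 3 (value -5): max_ending_here = 2, max_so_far = 7
Position 4 (value 0): max_ending_here = 2, max_so_far = 7
Position 5 (value 9): max_ending_here = 11, max_so_far = 11
Position 6 (value -15): max_ending_here = -4, max_so_far = 11
Position 7 (value -3): max_ending_here = -3, max_so_far = 11

Maximum subarray: [5, 2, 0, -5, 0, 9]
Maximum sum: 11

The maximum subarray is [5, 2, 0, -5, 0, 9] with sum 11. This subarray runs from index 0 to index 5.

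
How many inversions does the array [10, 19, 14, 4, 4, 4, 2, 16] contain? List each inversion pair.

Finding inversions in [10, 19, 14, 4, 4, 4, 2, 16]:

(0, 3): arr[0]=10 > arr[3]=4
(0, 4): arr[0]=10 > arr[4]=4
(0, 5): arr[0]=10 > arr[5]=4
(0, 6): arr[0]=10 > arr[6]=2
(1, 2): arr[1]=19 > arr[2]=14
(1, 3): arr[1]=19 > arr[3]=4
(1, 4): arr[1]=19 > arr[4]=4
(1, 5): arr[1]=19 > arr[5]=4
(1, 6): arr[1]=19 > arr[6]=2
(1, 7): arr[1]=19 > arr[7]=16
(2, 3): arr[2]=14 > arr[3]=4
(2, 4): arr[2]=14 > arr[4]=4
(2, 5): arr[2]=14 > arr[5]=4
(2, 6): arr[2]=14 > arr[6]=2
(3, 6): arr[3]=4 > arr[6]=2
(4, 6): arr[4]=4 > arr[6]=2
(5, 6): arr[5]=4 > arr[6]=2

Total inversions: 17

The array has 17 inversion(s): (0,3), (0,4), (0,5), (0,6), (1,2), (1,3), (1,4), (1,5), (1,6), (1,7), (2,3), (2,4), (2,5), (2,6), (3,6), (4,6), (5,6). Each pair (i,j) satisfies i < j and arr[i] > arr[j].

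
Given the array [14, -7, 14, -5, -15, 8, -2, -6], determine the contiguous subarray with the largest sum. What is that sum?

Using Kadane's algorithm on [14, -7, 14, -5, -15, 8, -2, -6]:

Scanning through the array:
Position 1 (value -7): max_ending_here = 7, max_so_far = 14
Position 2 (value 14): max_ending_here = 21, max_so_far = 21
Position 3 (value -5): max_ending_here = 16, max_so_far = 21
Position 4 (value -15): max_ending_here = 1, max_so_far = 21
Position 5 (value 8): max_ending_here = 9, max_so_far = 21
Position 6 (value -2): max_ending_here = 7, max_so_far = 21
Position 7 (value -6): max_ending_here = 1, max_so_far = 21

Maximum subarray: [14, -7, 14]
Maximum sum: 21

The maximum subarray is [14, -7, 14] with sum 21. This subarray runs from index 0 to index 2.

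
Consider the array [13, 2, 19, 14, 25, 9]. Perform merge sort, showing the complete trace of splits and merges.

Merge sort trace:

Split: [13, 2, 19, 14, 25, 9] -> [13, 2, 19] and [14, 25, 9]
  Split: [13, 2, 19] -> [13] and [2, 19]
    Split: [2, 19] -> [2] and [19]
    Merge: [2] + [19] -> [2, 19]
  Merge: [13] + [2, 19] -> [2, 13, 19]
  Split: [14, 25, 9] -> [14] and [25, 9]
    Split: [25, 9] -> [25] and [9]
    Merge: [25] + [9] -> [9, 25]
  Merge: [14] + [9, 25] -> [9, 14, 25]
Merge: [2, 13, 19] + [9, 14, 25] -> [2, 9, 13, 14, 19, 25]

Final sorted array: [2, 9, 13, 14, 19, 25]

The merge sort proceeds by recursively splitting the array and merging sorted halves.
After all merges, the sorted array is [2, 9, 13, 14, 19, 25].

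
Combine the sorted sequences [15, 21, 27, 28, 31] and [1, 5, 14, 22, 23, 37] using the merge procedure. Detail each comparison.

Merging process:

Compare 15 vs 1: take 1 from right. Merged: [1]
Compare 15 vs 5: take 5 from right. Merged: [1, 5]
Compare 15 vs 14: take 14 from right. Merged: [1, 5, 14]
Compare 15 vs 22: take 15 from left. Merged: [1, 5, 14, 15]
Compare 21 vs 22: take 21 from left. Merged: [1, 5, 14, 15, 21]
Compare 27 vs 22: take 22 from right. Merged: [1, 5, 14, 15, 21, 22]
Compare 27 vs 23: take 23 from right. Merged: [1, 5, 14, 15, 21, 22, 23]
Compare 27 vs 37: take 27 from left. Merged: [1, 5, 14, 15, 21, 22, 23, 27]
Compare 28 vs 37: take 28 from left. Merged: [1, 5, 14, 15, 21, 22, 23, 27, 28]
Compare 31 vs 37: take 31 from left. Merged: [1, 5, 14, 15, 21, 22, 23, 27, 28, 31]
Append remaining from right: [37]. Merged: [1, 5, 14, 15, 21, 22, 23, 27, 28, 31, 37]

Final merged array: [1, 5, 14, 15, 21, 22, 23, 27, 28, 31, 37]
Total comparisons: 10

The merged array is [1, 5, 14, 15, 21, 22, 23, 27, 28, 31, 37], requiring 10 comparisons. The merge step runs in O(n) time where n is the total number of elements.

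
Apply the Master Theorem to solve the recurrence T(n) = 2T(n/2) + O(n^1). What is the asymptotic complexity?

Master Theorem for T(n) = 2T(n/2) + O(n^1):

a = 2, b = 2, c = 1
log_b(a) = log_2(2) = 1.0000

Case 2: c = 1 = log_2(2) = 1.0000
T(n) = O(n^1 log n) = O(n log n)

For T(n) = 2T(n/2) + O(n^1): log_2(2) = 1.0000. This is Case 2 of the Master Theorem (c = log_b(a), equal work at all levels), giving O(n log n).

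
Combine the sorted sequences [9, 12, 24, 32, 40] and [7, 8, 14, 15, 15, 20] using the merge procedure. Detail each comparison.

Merging process:

Compare 9 vs 7: take 7 from right. Merged: [7]
Compare 9 vs 8: take 8 from right. Merged: [7, 8]
Compare 9 vs 14: take 9 from left. Merged: [7, 8, 9]
Compare 12 vs 14: take 12 from left. Merged: [7, 8, 9, 12]
Compare 24 vs 14: take 14 from right. Merged: [7, 8, 9, 12, 14]
Compare 24 vs 15: take 15 from right. Merged: [7, 8, 9, 12, 14, 15]
Compare 24 vs 15: take 15 from right. Merged: [7, 8, 9, 12, 14, 15, 15]
Compare 24 vs 20: take 20 from right. Merged: [7, 8, 9, 12, 14, 15, 15, 20]
Append remaining from left: [24, 32, 40]. Merged: [7, 8, 9, 12, 14, 15, 15, 20, 24, 32, 40]

Final merged array: [7, 8, 9, 12, 14, 15, 15, 20, 24, 32, 40]
Total comparisons: 8

The merged array is [7, 8, 9, 12, 14, 15, 15, 20, 24, 32, 40], requiring 8 comparisons. The merge step runs in O(n) time where n is the total number of elements.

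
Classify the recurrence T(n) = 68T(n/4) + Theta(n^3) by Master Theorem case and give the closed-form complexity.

Master Theorem for T(n) = 68T(n/4) + O(n^3):

a = 68, b = 4, c = 3
log_b(a) = log_4(68) = 3.0437

Case 1: c = 3 < log_4(68) = 3.0437
T(n) = O(n^(log_4 68))

For T(n) = 68T(n/4) + O(n^3): log_4(68) = 3.0437. This is Case 1 of the Master Theorem (c < log_b(a), work dominated by leaves), giving O(n^(log_4 68)).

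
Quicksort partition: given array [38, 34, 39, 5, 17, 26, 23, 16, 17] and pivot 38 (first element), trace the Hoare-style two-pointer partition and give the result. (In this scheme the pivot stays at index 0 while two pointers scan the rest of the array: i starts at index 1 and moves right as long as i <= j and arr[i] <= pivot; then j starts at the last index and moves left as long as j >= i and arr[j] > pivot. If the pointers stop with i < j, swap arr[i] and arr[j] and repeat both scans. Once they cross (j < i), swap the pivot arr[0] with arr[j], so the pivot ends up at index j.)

Hoare-style two-pointer partition with pivot = 38:

Initial array: [38, 34, 39, 5, 17, 26, 23, 16, 17]

Pointers start at i = 1, j = 8.
i stops at index 2 (arr[2]=39 > 38), j stops at index 8 (arr[8]=17 <= 38): swap arr[2] and arr[8], array becomes [38, 34, 17, 5, 17, 26, 23, 16, 39]
i ends at 8, j ends at 7: the pointers have crossed (j < i), so scanning stops.

Swap pivot arr[0] with arr[7] to place pivot at position 7: [16, 34, 17, 5, 17, 26, 23, 38, 39]
Pivot position: 7

After partitioning with pivot 38, the array becomes [16, 34, 17, 5, 17, 26, 23, 38, 39]. The pivot is placed at index 7. All elements to the left of the pivot are <= 38, and all elements to the right are > 38.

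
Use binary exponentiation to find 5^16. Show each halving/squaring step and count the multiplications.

Computing 5^16 by squaring (build up from 5^1; each line after the first costs one multiplication):

5^1 = 5
5^2 = (5^1)^2 = 5^2 = 25
5^4 = (5^2)^2 = 25^2 = 625
5^8 = (5^4)^2 = 625^2 = 390625
5^16 = (5^8)^2 = 390625^2 = 152587890625

Result: 152587890625
Multiplications needed: 4 (4 lines after 5^1)

5^16 = 152587890625. Using exponentiation by squaring, this requires 4 multiplications. The key idea: if the exponent is even, square the half-power; if odd, multiply by the base once.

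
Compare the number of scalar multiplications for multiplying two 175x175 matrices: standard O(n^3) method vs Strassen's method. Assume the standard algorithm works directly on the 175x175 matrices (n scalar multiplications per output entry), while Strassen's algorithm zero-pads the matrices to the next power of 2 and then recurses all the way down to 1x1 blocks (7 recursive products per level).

Matrix multiplication for 175x175 matrices:

Strassen's algorithm requires power-of-2 dimensions. Pad 175x175 to 256x256 (next power of 2).

Standard algorithm: 175^3 = 5359375 multiplications
Strassen's algorithm: 7^(log2(256)) = 7^8 = 5764801 multiplications
Difference: 5359375 - 5764801 = -405426 (Strassen uses MORE here due to padding overhead — for small or just-over-power-of-2 n, padding can outweigh the per-level savings)

Standard: 5359375 multiplications (175^3). Strassen: 5764801 multiplications (7^8, after padding to 256x256). Strassen reduces 8 recursive multiplications to 7 at each level.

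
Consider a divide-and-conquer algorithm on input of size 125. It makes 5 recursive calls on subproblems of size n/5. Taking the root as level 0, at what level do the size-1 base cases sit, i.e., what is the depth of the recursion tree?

For divide and conquer with division factor 5:

Problem sizes at each level:
Level 0: 125
Level 1: 25
Level 2: 5
Level 3: 1

The root is level 0 and the size-1 base case is level 3 (the tree spans levels 0 through 3, i.e. 4 levels counting the root), so the depth is the number of divisions: log_5(125) = 3

The recursion tree depth is log_5(125) = 3. At each level, the problem size is divided by 5, so it takes 3 divisions to reduce to a base case of size 1. The algorithm makes 5 recursive calls at each level.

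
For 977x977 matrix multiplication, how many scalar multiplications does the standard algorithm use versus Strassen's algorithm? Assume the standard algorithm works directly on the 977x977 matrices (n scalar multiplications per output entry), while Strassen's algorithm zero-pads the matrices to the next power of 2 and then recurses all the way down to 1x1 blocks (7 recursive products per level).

Matrix multiplication for 977x977 matrices:

Strassen's algorithm requires power-of-2 dimensions. Pad 977x977 to 1024x1024 (next power of 2).

Standard algorithm: 977^3 = 932574833 multiplications
Strassen's algorithm: 7^(log2(1024)) = 7^10 = 282475249 multiplications
Savings: 932574833 - 282475249 = 650099584 multiplications

Standard: 932574833 multiplications (977^3). Strassen: 282475249 multiplications (7^10, after padding to 1024x1024). Strassen reduces 8 recursive multiplications to 7 at each level.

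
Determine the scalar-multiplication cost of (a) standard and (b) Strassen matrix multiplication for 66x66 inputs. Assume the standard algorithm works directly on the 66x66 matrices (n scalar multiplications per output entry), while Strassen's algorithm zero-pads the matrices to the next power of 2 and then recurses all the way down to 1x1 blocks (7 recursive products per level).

Matrix multiplication for 66x66 matrices:

Strassen's algorithm requires power-of-2 dimensions. Pad 66x66 to 128x128 (next power of 2).

Standard algorithm: 66^3 = 287496 multiplications
Strassen's algorithm: 7^(log2(128)) = 7^7 = 823543 multiplications
Difference: 287496 - 823543 = -536047 (Strassen uses MORE here due to padding overhead — for small or just-over-power-of-2 n, padding can outweigh the per-level savings)

Standard: 287496 multiplications (66^3). Strassen: 823543 multiplications (7^7, after padding to 128x128). Strassen reduces 8 recursive multiplications to 7 at each level.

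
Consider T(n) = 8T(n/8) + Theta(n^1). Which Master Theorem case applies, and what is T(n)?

Master Theorem for T(n) = 8T(n/8) + O(n^1):

a = 8, b = 8, c = 1
log_b(a) = log_8(8) = 1.0000

Case 2: c = 1 = log_8(8) = 1.0000
T(n) = O(n^1 log n) = O(n log n)

For T(n) = 8T(n/8) + O(n^1): log_8(8) = 1.0000. This is Case 2 of the Master Theorem (c = log_b(a), equal work at all levels), giving O(n log n).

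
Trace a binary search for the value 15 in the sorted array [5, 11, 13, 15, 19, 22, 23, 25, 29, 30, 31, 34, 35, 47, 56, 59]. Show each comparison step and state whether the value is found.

Binary search for 15 in [5, 11, 13, 15, 19, 22, 23, 25, 29, 30, 31, 34, 35, 47, 56, 59]:

lo=0, hi=15, mid=7, arr[mid]=25 -> 25 > 15, search left half
lo=0, hi=6, mid=3, arr[mid]=15 -> Found target at index 3!

Binary search finds 15 at index 3 after 2 comparisons. The search repeatedly halves the search space by comparing with the middle element.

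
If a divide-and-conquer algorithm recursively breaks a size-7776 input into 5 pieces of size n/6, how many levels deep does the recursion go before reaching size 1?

For divide and conquer with division factor 6:

Problem sizes at each level:
Level 0: 7776
Level 1: 1296
Level 2: 216
Level 3: 36
Level 4: 6
Level 5: 1

The root is level 0 and the size-1 base case is level 5 (the tree spans levels 0 through 5, i.e. 6 levels counting the root), so the depth is the number of divisions: log_6(7776) = 5

The recursion tree depth is log_6(7776) = 5. At each level, the problem size is divided by 6, so it takes 5 divisions to reduce to a base case of size 1. The algorithm makes 5 recursive calls at each level.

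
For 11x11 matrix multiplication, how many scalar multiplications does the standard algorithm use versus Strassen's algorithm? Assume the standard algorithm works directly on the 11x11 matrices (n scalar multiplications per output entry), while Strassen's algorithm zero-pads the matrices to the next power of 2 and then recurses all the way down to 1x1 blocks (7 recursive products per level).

Matrix multiplication for 11x11 matrices:

Strassen's algorithm requires power-of-2 dimensions. Pad 11x11 to 16x16 (next power of 2).

Standard algorithm: 11^3 = 1331 multiplications
Strassen's algorithm: 7^(log2(16)) = 7^4 = 2401 multiplications
Difference: 1331 - 2401 = -1070 (Strassen uses MORE here due to padding overhead — for small or just-over-power-of-2 n, padding can outweigh the per-level savings)

Standard: 1331 multiplications (11^3). Strassen: 2401 multiplications (7^4, after padding to 16x16). Strassen reduces 8 recursive multiplications to 7 at each level.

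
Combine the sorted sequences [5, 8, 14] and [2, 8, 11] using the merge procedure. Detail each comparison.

Merging process:

Compare 5 vs 2: take 2 from right. Merged: [2]
Compare 5 vs 8: take 5 from left. Merged: [2, 5]
Compare 8 vs 8: take 8 from left. Merged: [2, 5, 8]
Compare 14 vs 8: take 8 from right. Merged: [2, 5, 8, 8]
Compare 14 vs 11: take 11 from right. Merged: [2, 5, 8, 8, 11]
Append remaining from left: [14]. Merged: [2, 5, 8, 8, 11, 14]

Final merged array: [2, 5, 8, 8, 11, 14]
Total comparisons: 5

The merged array is [2, 5, 8, 8, 11, 14], requiring 5 comparisons. The merge step runs in O(n) time where n is the total number of elements.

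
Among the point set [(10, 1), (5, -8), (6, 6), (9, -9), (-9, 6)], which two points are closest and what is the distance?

Computing all pairwise distances among 5 points:

d((10, 1), (5, -8)) = 10.2956
d((10, 1), (6, 6)) = 6.4031
d((10, 1), (9, -9)) = 10.0499
d((10, 1), (-9, 6)) = 19.6469
d((5, -8), (6, 6)) = 14.0357
d((5, -8), (9, -9)) = 4.1231 <-- minimum
d((5, -8), (-9, 6)) = 19.799
d((6, 6), (9, -9)) = 15.2971
d((6, 6), (-9, 6)) = 15.0
d((9, -9), (-9, 6)) = 23.4307

Closest pair: (5, -8) and (9, -9) with distance 4.1231

The closest pair is (5, -8) and (9, -9) with Euclidean distance 4.1231. For 5 points, brute-force pairwise comparison is shown above. For large n, the divide-and-conquer algorithm (sort by x, recurse on halves, check the dividing strip) achieves O(n log n).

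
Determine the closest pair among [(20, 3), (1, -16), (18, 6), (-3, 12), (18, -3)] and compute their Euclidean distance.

Computing all pairwise distances among 5 points:

d((20, 3), (1, -16)) = 26.8701
d((20, 3), (18, 6)) = 3.6056 <-- minimum
d((20, 3), (-3, 12)) = 24.6982
d((20, 3), (18, -3)) = 6.3246
d((1, -16), (18, 6)) = 27.8029
d((1, -16), (-3, 12)) = 28.2843
d((1, -16), (18, -3)) = 21.4009
d((18, 6), (-3, 12)) = 21.8403
d((18, 6), (18, -3)) = 9.0
d((-3, 12), (18, -3)) = 25.807

Closest pair: (20, 3) and (18, 6) with distance 3.6056

The closest pair is (20, 3) and (18, 6) with Euclidean distance 3.6056. For 5 points, brute-force pairwise comparison is shown above. For large n, the divide-and-conquer algorithm (sort by x, recurse on halves, check the dividing strip) achieves O(n log n).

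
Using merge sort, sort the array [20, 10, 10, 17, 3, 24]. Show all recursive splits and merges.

Merge sort trace:

Split: [20, 10, 10, 17, 3, 24] -> [20, 10, 10] and [17, 3, 24]
  Split: [20, 10, 10] -> [20] and [10, 10]
    Split: [10, 10] -> [10] and [10]
    Merge: [10] + [10] -> [10, 10]
  Merge: [20] + [10, 10] -> [10, 10, 20]
  Split: [17, 3, 24] -> [17] and [3, 24]
    Split: [3, 24] -> [3] and [24]
    Merge: [3] + [24] -> [3, 24]
  Merge: [17] + [3, 24] -> [3, 17, 24]
Merge: [10, 10, 20] + [3, 17, 24] -> [3, 10, 10, 17, 20, 24]

Final sorted array: [3, 10, 10, 17, 20, 24]

The merge sort proceeds by recursively splitting the array and merging sorted halves.
After all merges, the sorted array is [3, 10, 10, 17, 20, 24].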